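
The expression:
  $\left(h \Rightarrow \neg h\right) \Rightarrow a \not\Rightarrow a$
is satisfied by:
  {h: True}


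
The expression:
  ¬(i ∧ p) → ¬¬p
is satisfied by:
  {p: True}


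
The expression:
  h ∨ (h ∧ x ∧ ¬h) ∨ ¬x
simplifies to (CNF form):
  h ∨ ¬x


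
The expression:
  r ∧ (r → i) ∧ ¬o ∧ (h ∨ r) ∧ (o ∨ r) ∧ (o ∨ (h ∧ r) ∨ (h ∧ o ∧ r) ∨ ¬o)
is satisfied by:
  {r: True, i: True, o: False}


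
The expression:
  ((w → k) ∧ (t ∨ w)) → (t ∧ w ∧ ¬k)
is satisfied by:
  {t: False, w: False, k: False}
  {k: True, t: False, w: False}
  {w: True, t: False, k: False}
  {w: True, t: True, k: False}


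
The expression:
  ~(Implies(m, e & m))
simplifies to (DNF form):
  m & ~e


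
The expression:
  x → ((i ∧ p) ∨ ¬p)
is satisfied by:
  {i: True, p: False, x: False}
  {p: False, x: False, i: False}
  {i: True, x: True, p: False}
  {x: True, p: False, i: False}
  {i: True, p: True, x: False}
  {p: True, i: False, x: False}
  {i: True, x: True, p: True}


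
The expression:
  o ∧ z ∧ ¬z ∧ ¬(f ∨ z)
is never true.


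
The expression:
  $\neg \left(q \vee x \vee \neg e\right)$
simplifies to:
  $e \wedge \neg q \wedge \neg x$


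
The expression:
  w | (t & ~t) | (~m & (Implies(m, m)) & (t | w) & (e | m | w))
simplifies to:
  w | (e & t & ~m)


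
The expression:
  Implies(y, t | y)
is always true.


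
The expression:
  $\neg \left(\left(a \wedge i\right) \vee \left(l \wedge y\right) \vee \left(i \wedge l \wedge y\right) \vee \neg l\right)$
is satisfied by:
  {l: True, y: False, a: False, i: False}
  {i: True, l: True, y: False, a: False}
  {a: True, l: True, y: False, i: False}


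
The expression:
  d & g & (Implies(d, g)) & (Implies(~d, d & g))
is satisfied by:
  {d: True, g: True}


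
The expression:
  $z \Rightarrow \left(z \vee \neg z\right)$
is always true.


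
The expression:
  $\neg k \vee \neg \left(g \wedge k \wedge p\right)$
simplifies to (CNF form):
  $\neg g \vee \neg k \vee \neg p$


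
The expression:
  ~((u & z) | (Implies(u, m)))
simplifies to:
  u & ~m & ~z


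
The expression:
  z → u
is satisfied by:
  {u: True, z: False}
  {z: False, u: False}
  {z: True, u: True}


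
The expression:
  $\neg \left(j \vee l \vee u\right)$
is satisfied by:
  {u: False, l: False, j: False}


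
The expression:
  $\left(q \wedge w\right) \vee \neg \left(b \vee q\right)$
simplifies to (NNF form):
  $\left(q \wedge w\right) \vee \left(\neg b \wedge \neg q\right)$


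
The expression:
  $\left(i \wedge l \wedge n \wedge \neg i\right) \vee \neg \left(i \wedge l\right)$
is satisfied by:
  {l: False, i: False}
  {i: True, l: False}
  {l: True, i: False}


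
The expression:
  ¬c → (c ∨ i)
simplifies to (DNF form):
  c ∨ i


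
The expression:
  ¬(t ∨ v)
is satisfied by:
  {v: False, t: False}


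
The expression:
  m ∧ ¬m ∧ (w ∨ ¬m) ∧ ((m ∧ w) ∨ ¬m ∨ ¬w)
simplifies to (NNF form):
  False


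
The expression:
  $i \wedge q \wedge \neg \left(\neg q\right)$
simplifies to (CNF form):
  $i \wedge q$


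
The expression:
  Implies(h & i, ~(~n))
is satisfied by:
  {n: True, h: False, i: False}
  {h: False, i: False, n: False}
  {n: True, i: True, h: False}
  {i: True, h: False, n: False}
  {n: True, h: True, i: False}
  {h: True, n: False, i: False}
  {n: True, i: True, h: True}


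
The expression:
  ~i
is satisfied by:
  {i: False}


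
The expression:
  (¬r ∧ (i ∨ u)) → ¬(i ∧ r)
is always true.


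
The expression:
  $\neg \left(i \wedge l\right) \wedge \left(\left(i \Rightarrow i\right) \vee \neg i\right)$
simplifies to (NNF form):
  $\neg i \vee \neg l$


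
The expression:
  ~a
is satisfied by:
  {a: False}


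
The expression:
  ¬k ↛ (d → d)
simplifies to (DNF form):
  False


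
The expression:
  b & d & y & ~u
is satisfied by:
  {b: True, d: True, y: True, u: False}


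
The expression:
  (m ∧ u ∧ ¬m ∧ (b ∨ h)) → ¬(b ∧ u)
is always true.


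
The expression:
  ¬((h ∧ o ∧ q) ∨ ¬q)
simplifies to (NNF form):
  q ∧ (¬h ∨ ¬o)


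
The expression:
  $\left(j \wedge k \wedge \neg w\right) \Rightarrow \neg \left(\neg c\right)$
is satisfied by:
  {w: True, c: True, k: False, j: False}
  {w: True, k: False, c: False, j: False}
  {c: True, w: False, k: False, j: False}
  {w: False, k: False, c: False, j: False}
  {j: True, w: True, c: True, k: False}
  {j: True, w: True, k: False, c: False}
  {j: True, c: True, w: False, k: False}
  {j: True, w: False, k: False, c: False}
  {w: True, k: True, c: True, j: False}
  {w: True, k: True, j: False, c: False}
  {k: True, c: True, j: False, w: False}
  {k: True, j: False, c: False, w: False}
  {w: True, k: True, j: True, c: True}
  {w: True, k: True, j: True, c: False}
  {k: True, j: True, c: True, w: False}


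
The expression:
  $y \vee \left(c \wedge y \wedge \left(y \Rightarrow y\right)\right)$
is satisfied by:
  {y: True}


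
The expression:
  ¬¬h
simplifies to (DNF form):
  h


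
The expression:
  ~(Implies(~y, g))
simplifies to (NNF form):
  ~g & ~y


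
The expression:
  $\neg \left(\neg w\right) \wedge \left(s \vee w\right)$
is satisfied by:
  {w: True}


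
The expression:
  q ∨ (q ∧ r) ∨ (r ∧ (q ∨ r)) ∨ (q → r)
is always true.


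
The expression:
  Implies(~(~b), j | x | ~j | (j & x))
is always true.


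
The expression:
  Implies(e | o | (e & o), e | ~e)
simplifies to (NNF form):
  True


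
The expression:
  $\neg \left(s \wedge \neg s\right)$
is always true.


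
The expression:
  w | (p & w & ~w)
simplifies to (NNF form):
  w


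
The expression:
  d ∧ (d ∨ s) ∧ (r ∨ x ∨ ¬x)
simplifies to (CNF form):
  d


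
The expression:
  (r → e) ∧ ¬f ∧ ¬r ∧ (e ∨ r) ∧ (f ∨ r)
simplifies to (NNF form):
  False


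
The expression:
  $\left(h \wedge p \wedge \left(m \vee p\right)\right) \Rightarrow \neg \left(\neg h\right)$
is always true.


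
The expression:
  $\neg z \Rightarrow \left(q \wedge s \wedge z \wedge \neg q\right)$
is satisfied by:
  {z: True}


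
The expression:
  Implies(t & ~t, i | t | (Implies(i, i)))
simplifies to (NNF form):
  True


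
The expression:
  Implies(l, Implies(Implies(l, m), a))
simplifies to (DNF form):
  a | ~l | ~m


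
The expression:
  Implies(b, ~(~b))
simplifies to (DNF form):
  True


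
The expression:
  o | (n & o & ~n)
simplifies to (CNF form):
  o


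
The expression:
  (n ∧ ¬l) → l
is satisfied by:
  {l: True, n: False}
  {n: False, l: False}
  {n: True, l: True}


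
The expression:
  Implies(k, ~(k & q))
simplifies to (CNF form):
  ~k | ~q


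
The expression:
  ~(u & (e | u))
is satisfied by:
  {u: False}


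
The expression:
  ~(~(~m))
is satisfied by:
  {m: False}


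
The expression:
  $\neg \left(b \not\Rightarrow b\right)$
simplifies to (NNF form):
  $\text{True}$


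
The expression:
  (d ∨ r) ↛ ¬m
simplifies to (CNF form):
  m ∧ (d ∨ r)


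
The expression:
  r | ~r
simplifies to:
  True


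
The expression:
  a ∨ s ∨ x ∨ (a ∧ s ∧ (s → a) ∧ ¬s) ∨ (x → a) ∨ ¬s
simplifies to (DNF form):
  True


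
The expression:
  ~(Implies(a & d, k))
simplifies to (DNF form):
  a & d & ~k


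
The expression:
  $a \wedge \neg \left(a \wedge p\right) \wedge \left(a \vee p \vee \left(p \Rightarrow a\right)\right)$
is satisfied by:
  {a: True, p: False}


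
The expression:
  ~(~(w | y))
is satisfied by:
  {y: True, w: True}
  {y: True, w: False}
  {w: True, y: False}


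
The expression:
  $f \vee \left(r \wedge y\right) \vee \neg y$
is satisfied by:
  {r: True, f: True, y: False}
  {r: True, f: False, y: False}
  {f: True, r: False, y: False}
  {r: False, f: False, y: False}
  {r: True, y: True, f: True}
  {r: True, y: True, f: False}
  {y: True, f: True, r: False}


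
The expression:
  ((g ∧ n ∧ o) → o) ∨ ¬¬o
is always true.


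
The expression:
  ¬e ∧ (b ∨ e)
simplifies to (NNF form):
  b ∧ ¬e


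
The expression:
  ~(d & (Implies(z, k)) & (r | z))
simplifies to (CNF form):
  (z | ~d | ~r) & (z | ~d | ~z) & (~d | ~k | ~r) & (~d | ~k | ~z)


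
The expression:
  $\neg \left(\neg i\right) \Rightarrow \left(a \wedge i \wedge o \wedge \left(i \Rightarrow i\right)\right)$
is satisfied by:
  {a: True, o: True, i: False}
  {a: True, o: False, i: False}
  {o: True, a: False, i: False}
  {a: False, o: False, i: False}
  {a: True, i: True, o: True}


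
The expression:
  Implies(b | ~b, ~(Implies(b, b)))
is never true.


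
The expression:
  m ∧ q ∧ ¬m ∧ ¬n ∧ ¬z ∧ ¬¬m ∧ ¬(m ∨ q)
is never true.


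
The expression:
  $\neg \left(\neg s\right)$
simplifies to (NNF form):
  $s$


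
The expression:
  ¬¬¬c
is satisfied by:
  {c: False}


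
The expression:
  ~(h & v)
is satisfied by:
  {h: False, v: False}
  {v: True, h: False}
  {h: True, v: False}


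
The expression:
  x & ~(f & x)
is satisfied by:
  {x: True, f: False}


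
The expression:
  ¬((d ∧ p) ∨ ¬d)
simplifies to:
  d ∧ ¬p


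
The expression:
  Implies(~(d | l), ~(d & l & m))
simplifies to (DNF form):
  True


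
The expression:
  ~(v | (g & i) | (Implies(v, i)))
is never true.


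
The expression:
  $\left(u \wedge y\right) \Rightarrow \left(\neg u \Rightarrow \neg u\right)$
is always true.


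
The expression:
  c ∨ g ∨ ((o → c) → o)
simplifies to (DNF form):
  c ∨ g ∨ o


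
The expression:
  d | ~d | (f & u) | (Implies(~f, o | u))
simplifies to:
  True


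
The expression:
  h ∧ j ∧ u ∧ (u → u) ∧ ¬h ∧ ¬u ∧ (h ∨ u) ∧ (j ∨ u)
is never true.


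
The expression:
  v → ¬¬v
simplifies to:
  True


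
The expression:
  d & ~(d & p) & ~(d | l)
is never true.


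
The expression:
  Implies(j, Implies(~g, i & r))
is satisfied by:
  {r: True, g: True, i: True, j: False}
  {r: True, g: True, i: False, j: False}
  {g: True, i: True, r: False, j: False}
  {g: True, r: False, i: False, j: False}
  {r: True, i: True, g: False, j: False}
  {r: True, i: False, g: False, j: False}
  {i: True, r: False, g: False, j: False}
  {r: False, i: False, g: False, j: False}
  {r: True, j: True, g: True, i: True}
  {r: True, j: True, g: True, i: False}
  {j: True, g: True, i: True, r: False}
  {j: True, g: True, i: False, r: False}
  {j: True, r: True, i: True, g: False}


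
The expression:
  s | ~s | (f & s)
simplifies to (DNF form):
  True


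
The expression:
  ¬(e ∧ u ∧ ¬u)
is always true.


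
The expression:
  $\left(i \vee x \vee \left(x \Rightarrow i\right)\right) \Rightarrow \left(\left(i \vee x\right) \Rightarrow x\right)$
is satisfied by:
  {x: True, i: False}
  {i: False, x: False}
  {i: True, x: True}


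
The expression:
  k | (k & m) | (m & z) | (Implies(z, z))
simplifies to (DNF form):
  True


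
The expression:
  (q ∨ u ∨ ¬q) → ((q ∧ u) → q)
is always true.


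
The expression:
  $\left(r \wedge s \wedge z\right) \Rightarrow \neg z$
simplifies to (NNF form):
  $\neg r \vee \neg s \vee \neg z$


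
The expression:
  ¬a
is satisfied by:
  {a: False}


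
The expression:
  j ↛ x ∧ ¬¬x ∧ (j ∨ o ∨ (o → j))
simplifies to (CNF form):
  False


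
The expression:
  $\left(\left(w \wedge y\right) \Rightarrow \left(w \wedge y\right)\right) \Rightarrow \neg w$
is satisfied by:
  {w: False}


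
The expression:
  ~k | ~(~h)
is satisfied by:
  {h: True, k: False}
  {k: False, h: False}
  {k: True, h: True}


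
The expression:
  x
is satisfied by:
  {x: True}


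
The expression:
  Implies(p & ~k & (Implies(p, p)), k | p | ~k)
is always true.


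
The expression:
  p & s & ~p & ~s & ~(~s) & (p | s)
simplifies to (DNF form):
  False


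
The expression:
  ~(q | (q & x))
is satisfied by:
  {q: False}


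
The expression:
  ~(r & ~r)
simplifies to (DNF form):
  True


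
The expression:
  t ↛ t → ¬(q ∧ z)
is always true.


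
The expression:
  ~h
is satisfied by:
  {h: False}


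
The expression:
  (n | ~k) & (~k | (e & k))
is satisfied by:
  {n: True, e: True, k: False}
  {n: True, e: False, k: False}
  {e: True, n: False, k: False}
  {n: False, e: False, k: False}
  {n: True, k: True, e: True}


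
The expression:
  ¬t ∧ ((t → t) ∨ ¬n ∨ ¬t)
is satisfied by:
  {t: False}


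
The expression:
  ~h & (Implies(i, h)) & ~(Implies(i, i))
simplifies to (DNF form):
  False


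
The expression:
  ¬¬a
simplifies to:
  a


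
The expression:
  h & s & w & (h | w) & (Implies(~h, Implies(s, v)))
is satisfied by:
  {h: True, w: True, s: True}


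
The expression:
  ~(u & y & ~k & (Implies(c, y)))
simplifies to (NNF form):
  k | ~u | ~y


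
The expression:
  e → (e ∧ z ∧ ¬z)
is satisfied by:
  {e: False}


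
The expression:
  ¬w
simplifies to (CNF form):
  ¬w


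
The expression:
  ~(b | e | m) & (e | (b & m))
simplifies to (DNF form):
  False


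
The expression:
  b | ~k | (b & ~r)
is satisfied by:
  {b: True, k: False}
  {k: False, b: False}
  {k: True, b: True}


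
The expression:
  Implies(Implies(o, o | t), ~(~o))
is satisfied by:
  {o: True}


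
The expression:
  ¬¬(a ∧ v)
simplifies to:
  a ∧ v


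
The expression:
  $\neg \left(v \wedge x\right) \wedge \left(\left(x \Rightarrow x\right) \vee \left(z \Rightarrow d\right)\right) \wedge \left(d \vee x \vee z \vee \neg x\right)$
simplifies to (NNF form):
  $\neg v \vee \neg x$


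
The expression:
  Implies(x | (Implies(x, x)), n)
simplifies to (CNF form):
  n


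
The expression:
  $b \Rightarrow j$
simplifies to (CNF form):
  $j \vee \neg b$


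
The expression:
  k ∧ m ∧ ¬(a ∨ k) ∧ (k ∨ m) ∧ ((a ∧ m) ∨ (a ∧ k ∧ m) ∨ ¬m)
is never true.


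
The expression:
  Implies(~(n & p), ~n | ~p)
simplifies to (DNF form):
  True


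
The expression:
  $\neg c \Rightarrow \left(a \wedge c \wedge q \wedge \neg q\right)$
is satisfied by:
  {c: True}


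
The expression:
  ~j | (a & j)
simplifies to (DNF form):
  a | ~j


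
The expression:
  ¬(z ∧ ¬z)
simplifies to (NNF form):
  True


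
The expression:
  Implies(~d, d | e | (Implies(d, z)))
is always true.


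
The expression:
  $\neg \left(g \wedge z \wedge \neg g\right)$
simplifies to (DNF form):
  $\text{True}$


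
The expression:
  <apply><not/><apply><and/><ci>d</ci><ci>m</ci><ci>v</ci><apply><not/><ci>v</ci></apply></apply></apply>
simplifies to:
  <true/>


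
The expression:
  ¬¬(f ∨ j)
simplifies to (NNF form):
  f ∨ j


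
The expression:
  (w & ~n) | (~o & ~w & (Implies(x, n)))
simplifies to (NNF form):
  (w | ~o) & (~n | ~w) & (n | w | ~x)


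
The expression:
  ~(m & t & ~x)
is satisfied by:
  {x: True, m: False, t: False}
  {m: False, t: False, x: False}
  {x: True, t: True, m: False}
  {t: True, m: False, x: False}
  {x: True, m: True, t: False}
  {m: True, x: False, t: False}
  {x: True, t: True, m: True}


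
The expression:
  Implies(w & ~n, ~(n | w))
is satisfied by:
  {n: True, w: False}
  {w: False, n: False}
  {w: True, n: True}


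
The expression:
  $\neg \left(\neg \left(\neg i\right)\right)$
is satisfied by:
  {i: False}


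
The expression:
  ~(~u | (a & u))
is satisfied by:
  {u: True, a: False}


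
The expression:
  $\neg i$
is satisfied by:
  {i: False}


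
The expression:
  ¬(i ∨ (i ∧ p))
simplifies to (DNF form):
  ¬i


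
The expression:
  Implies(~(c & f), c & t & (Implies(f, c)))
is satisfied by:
  {c: True, t: True, f: True}
  {c: True, t: True, f: False}
  {c: True, f: True, t: False}


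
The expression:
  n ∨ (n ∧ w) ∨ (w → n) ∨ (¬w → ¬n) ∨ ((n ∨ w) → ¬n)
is always true.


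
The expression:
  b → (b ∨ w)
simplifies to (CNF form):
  True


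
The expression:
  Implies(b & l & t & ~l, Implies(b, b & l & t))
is always true.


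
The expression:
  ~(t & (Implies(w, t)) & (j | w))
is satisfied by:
  {j: False, t: False, w: False}
  {w: True, j: False, t: False}
  {j: True, w: False, t: False}
  {w: True, j: True, t: False}
  {t: True, w: False, j: False}


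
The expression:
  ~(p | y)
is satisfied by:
  {y: False, p: False}


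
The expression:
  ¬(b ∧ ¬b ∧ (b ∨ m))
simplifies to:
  True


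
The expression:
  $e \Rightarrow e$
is always true.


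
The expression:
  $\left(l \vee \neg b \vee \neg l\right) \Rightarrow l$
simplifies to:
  $l$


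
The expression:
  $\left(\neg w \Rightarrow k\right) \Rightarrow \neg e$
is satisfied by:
  {w: False, e: False, k: False}
  {k: True, w: False, e: False}
  {w: True, k: False, e: False}
  {k: True, w: True, e: False}
  {e: True, k: False, w: False}


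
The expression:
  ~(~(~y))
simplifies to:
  ~y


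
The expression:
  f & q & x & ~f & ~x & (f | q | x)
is never true.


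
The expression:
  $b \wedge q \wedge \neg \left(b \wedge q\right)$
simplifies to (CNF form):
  $\text{False}$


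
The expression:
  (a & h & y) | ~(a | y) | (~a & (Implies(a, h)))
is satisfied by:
  {h: True, y: True, a: False}
  {h: True, y: False, a: False}
  {y: True, h: False, a: False}
  {h: False, y: False, a: False}
  {a: True, h: True, y: True}


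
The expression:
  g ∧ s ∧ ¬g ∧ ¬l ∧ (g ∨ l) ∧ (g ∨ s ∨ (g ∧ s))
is never true.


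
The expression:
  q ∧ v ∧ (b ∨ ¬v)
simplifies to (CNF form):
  b ∧ q ∧ v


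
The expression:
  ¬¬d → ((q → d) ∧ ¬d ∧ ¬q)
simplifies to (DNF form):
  ¬d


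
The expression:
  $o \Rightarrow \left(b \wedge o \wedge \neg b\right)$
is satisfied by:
  {o: False}


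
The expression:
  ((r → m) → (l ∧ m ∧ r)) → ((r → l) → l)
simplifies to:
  True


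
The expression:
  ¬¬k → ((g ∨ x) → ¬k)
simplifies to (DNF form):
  (¬g ∧ ¬x) ∨ ¬k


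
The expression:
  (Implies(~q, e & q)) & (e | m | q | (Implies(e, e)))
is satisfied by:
  {q: True}


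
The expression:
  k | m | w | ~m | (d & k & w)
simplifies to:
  True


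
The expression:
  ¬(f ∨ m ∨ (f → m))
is never true.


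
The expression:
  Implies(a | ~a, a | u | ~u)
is always true.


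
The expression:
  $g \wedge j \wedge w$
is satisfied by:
  {j: True, w: True, g: True}


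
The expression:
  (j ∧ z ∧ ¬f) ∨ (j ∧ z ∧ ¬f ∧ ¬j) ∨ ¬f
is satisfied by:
  {f: False}


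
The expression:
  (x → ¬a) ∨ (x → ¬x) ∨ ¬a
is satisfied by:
  {x: False, a: False}
  {a: True, x: False}
  {x: True, a: False}


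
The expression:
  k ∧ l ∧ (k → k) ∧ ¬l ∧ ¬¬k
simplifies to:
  False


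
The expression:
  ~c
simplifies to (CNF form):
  ~c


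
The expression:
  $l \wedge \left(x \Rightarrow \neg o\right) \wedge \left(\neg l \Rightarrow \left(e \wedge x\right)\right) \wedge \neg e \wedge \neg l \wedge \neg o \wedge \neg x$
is never true.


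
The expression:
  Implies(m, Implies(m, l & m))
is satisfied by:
  {l: True, m: False}
  {m: False, l: False}
  {m: True, l: True}


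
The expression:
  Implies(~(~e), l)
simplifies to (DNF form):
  l | ~e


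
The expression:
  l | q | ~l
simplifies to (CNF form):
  True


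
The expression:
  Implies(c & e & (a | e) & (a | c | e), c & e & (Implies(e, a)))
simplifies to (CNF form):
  a | ~c | ~e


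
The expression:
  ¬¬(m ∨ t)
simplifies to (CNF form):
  m ∨ t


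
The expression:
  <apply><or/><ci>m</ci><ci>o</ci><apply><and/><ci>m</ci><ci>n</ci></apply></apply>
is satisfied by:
  {o: True, m: True}
  {o: True, m: False}
  {m: True, o: False}


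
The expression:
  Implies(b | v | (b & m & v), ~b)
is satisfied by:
  {b: False}


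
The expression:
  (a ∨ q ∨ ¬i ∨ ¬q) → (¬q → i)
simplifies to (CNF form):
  i ∨ q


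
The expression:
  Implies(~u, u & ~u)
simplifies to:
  u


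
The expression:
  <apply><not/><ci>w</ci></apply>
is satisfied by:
  {w: False}


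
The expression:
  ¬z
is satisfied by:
  {z: False}


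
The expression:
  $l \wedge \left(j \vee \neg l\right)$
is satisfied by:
  {j: True, l: True}


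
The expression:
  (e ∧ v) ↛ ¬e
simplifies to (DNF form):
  e ∧ v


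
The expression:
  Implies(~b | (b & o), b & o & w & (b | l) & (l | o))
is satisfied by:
  {w: True, b: True, o: False}
  {b: True, o: False, w: False}
  {o: True, w: True, b: True}


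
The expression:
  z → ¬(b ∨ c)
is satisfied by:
  {c: False, z: False, b: False}
  {b: True, c: False, z: False}
  {c: True, b: False, z: False}
  {b: True, c: True, z: False}
  {z: True, b: False, c: False}


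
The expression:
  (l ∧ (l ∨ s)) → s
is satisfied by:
  {s: True, l: False}
  {l: False, s: False}
  {l: True, s: True}


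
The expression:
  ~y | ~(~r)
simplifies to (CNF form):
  r | ~y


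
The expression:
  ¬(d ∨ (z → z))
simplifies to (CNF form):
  False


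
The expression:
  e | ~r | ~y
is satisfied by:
  {e: True, y: False, r: False}
  {e: False, y: False, r: False}
  {r: True, e: True, y: False}
  {r: True, e: False, y: False}
  {y: True, e: True, r: False}
  {y: True, e: False, r: False}
  {y: True, r: True, e: True}


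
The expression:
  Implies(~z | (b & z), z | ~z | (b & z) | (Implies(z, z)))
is always true.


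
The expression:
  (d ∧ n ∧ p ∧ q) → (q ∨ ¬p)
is always true.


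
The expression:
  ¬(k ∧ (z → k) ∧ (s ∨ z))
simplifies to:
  (¬s ∧ ¬z) ∨ ¬k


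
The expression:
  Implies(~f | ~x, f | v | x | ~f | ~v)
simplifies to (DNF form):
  True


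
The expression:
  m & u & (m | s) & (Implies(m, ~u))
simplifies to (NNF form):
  False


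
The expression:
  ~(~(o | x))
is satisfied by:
  {x: True, o: True}
  {x: True, o: False}
  {o: True, x: False}


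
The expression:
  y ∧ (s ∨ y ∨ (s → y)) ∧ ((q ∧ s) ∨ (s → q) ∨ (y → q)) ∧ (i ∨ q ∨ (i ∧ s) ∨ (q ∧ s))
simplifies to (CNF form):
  y ∧ (i ∨ q) ∧ (q ∨ ¬s)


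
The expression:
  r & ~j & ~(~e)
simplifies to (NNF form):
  e & r & ~j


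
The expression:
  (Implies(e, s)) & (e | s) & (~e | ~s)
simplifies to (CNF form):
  s & ~e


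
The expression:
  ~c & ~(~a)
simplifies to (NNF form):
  a & ~c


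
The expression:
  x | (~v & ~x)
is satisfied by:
  {x: True, v: False}
  {v: False, x: False}
  {v: True, x: True}


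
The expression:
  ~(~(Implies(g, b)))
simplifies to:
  b | ~g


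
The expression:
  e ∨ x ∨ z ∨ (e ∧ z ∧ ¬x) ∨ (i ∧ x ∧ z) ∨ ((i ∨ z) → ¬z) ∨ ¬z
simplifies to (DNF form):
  True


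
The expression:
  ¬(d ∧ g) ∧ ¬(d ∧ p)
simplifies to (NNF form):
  (¬g ∧ ¬p) ∨ ¬d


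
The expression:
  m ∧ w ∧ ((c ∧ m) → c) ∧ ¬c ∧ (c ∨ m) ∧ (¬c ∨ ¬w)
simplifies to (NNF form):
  m ∧ w ∧ ¬c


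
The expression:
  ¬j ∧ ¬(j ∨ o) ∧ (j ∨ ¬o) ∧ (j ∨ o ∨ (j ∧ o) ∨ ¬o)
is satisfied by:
  {o: False, j: False}


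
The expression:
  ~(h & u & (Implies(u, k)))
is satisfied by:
  {h: False, k: False, u: False}
  {u: True, h: False, k: False}
  {k: True, h: False, u: False}
  {u: True, k: True, h: False}
  {h: True, u: False, k: False}
  {u: True, h: True, k: False}
  {k: True, h: True, u: False}


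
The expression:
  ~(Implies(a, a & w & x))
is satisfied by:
  {a: True, w: False, x: False}
  {a: True, x: True, w: False}
  {a: True, w: True, x: False}


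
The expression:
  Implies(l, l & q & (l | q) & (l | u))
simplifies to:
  q | ~l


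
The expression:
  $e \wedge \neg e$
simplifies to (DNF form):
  $\text{False}$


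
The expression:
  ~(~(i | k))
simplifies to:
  i | k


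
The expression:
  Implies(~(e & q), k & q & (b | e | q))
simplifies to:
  q & (e | k)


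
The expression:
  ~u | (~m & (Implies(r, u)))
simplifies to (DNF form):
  ~m | ~u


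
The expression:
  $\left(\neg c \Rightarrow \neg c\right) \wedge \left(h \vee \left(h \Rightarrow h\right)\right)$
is always true.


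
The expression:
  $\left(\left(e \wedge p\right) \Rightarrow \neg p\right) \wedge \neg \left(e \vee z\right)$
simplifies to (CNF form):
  $\neg e \wedge \neg z$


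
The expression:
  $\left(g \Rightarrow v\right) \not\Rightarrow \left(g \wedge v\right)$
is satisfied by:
  {g: False}


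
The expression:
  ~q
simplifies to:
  ~q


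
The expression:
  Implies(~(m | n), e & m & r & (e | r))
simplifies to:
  m | n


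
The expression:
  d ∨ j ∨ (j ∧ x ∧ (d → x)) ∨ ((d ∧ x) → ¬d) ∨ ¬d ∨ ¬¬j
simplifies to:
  True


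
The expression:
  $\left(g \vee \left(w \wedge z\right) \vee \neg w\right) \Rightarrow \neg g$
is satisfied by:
  {g: False}


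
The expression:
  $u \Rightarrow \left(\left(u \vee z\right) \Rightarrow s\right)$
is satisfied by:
  {s: True, u: False}
  {u: False, s: False}
  {u: True, s: True}


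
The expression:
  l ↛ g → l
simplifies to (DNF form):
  True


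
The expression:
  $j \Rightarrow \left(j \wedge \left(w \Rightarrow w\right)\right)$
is always true.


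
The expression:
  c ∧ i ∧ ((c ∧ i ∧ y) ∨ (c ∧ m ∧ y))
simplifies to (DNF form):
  c ∧ i ∧ y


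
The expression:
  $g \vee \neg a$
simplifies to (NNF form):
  $g \vee \neg a$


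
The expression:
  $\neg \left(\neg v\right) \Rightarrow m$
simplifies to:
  $m \vee \neg v$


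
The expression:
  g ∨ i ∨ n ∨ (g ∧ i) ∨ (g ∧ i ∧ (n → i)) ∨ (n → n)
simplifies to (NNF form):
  True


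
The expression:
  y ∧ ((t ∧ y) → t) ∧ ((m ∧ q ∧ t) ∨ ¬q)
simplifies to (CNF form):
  y ∧ (m ∨ ¬q) ∧ (t ∨ ¬q)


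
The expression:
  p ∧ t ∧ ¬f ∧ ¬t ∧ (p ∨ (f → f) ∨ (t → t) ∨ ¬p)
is never true.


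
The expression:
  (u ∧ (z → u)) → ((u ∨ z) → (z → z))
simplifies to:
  True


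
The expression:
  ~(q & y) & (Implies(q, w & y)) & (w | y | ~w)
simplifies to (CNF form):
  ~q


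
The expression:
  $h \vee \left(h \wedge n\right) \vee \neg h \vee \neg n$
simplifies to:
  $\text{True}$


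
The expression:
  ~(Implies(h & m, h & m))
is never true.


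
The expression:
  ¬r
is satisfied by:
  {r: False}


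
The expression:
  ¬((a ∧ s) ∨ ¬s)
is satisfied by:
  {s: True, a: False}


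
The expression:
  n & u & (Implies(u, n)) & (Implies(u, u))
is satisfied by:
  {u: True, n: True}


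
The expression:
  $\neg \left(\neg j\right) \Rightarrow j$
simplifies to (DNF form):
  $\text{True}$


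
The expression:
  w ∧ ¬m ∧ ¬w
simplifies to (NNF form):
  False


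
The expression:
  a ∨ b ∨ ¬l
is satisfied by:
  {a: True, b: True, l: False}
  {a: True, l: False, b: False}
  {b: True, l: False, a: False}
  {b: False, l: False, a: False}
  {a: True, b: True, l: True}
  {a: True, l: True, b: False}
  {b: True, l: True, a: False}


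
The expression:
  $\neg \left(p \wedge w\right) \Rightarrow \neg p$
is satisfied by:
  {w: True, p: False}
  {p: False, w: False}
  {p: True, w: True}


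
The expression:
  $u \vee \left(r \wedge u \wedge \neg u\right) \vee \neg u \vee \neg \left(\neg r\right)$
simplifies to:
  $\text{True}$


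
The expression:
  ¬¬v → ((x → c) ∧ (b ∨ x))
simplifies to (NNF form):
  (b ∧ ¬x) ∨ (c ∧ x) ∨ ¬v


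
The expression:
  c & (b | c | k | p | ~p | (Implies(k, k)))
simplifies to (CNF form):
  c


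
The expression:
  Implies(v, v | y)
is always true.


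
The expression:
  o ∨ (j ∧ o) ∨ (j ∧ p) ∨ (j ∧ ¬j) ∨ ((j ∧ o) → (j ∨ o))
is always true.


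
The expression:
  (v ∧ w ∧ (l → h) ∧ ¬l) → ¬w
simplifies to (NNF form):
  l ∨ ¬v ∨ ¬w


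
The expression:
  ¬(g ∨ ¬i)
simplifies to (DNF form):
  i ∧ ¬g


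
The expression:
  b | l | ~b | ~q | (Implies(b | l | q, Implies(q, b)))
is always true.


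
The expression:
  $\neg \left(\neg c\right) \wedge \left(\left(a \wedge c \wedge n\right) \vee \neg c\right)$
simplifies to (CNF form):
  $a \wedge c \wedge n$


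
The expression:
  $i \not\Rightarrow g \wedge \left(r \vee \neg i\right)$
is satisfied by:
  {r: True, i: True, g: False}


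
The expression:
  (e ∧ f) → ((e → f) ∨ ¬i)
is always true.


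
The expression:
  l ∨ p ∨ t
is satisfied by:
  {t: True, l: True, p: True}
  {t: True, l: True, p: False}
  {t: True, p: True, l: False}
  {t: True, p: False, l: False}
  {l: True, p: True, t: False}
  {l: True, p: False, t: False}
  {p: True, l: False, t: False}


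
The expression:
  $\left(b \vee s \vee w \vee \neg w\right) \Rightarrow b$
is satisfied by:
  {b: True}


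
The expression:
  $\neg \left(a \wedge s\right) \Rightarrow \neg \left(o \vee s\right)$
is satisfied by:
  {a: True, s: False, o: False}
  {s: False, o: False, a: False}
  {a: True, s: True, o: False}
  {a: True, o: True, s: True}


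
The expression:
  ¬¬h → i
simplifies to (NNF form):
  i ∨ ¬h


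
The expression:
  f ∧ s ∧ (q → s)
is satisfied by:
  {s: True, f: True}


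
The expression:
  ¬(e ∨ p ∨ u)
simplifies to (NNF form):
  ¬e ∧ ¬p ∧ ¬u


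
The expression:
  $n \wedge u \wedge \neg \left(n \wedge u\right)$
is never true.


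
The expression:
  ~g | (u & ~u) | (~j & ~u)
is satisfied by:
  {u: False, g: False, j: False}
  {j: True, u: False, g: False}
  {u: True, j: False, g: False}
  {j: True, u: True, g: False}
  {g: True, j: False, u: False}


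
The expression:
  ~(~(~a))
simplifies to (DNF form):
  ~a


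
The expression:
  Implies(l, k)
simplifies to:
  k | ~l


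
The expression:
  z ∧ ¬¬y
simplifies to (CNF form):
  y ∧ z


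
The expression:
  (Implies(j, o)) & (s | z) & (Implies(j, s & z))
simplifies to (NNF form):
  (s | z) & (o | ~j) & (s | ~j) & (z | ~j)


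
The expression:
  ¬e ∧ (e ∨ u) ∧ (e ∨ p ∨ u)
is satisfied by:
  {u: True, e: False}


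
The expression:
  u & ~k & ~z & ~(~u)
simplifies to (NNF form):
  u & ~k & ~z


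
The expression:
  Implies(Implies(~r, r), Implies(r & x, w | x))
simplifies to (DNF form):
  True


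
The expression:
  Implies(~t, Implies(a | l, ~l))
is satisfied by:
  {t: True, l: False}
  {l: False, t: False}
  {l: True, t: True}


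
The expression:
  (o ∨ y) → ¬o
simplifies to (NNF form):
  ¬o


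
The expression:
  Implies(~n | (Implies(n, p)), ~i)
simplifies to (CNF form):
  (n | ~i) & (~i | ~p)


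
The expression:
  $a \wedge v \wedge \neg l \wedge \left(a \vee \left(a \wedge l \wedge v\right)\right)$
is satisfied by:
  {a: True, v: True, l: False}


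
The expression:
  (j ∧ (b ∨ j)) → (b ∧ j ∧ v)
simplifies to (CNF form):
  (b ∨ ¬j) ∧ (v ∨ ¬j)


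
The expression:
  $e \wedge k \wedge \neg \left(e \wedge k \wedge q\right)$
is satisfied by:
  {k: True, e: True, q: False}


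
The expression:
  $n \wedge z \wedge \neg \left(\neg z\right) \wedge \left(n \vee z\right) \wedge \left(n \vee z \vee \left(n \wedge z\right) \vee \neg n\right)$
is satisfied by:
  {z: True, n: True}


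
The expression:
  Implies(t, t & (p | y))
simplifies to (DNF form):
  p | y | ~t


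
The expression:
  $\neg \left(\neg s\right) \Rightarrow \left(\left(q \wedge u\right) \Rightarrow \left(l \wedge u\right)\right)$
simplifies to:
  $l \vee \neg q \vee \neg s \vee \neg u$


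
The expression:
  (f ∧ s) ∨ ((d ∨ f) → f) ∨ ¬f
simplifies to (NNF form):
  True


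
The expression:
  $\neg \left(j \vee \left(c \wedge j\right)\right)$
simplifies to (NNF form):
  $\neg j$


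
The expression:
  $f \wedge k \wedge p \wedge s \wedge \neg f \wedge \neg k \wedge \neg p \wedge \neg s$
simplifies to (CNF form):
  $\text{False}$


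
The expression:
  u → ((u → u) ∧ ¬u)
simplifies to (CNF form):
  ¬u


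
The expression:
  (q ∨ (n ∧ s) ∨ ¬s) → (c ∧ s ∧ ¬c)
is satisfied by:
  {s: True, n: False, q: False}


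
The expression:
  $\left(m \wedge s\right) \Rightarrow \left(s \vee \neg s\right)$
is always true.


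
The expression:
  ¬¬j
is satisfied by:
  {j: True}


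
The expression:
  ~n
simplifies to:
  ~n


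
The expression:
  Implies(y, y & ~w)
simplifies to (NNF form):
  ~w | ~y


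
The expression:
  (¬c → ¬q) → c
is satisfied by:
  {q: True, c: True}
  {q: True, c: False}
  {c: True, q: False}


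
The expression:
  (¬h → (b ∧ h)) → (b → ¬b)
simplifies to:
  ¬b ∨ ¬h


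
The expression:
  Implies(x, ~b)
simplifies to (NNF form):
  ~b | ~x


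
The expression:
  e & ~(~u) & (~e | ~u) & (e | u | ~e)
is never true.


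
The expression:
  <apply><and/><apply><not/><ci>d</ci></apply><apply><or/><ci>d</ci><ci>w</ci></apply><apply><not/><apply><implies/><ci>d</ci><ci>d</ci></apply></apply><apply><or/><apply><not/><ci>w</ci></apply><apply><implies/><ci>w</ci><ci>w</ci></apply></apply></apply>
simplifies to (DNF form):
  <false/>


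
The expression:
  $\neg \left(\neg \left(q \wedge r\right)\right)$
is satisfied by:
  {r: True, q: True}


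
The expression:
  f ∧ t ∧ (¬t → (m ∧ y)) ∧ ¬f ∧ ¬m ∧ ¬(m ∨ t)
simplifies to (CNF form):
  False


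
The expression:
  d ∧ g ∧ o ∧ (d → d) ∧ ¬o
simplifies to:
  False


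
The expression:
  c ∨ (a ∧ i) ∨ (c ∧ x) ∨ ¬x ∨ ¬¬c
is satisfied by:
  {a: True, c: True, i: True, x: False}
  {a: True, c: True, i: False, x: False}
  {c: True, i: True, a: False, x: False}
  {c: True, a: False, i: False, x: False}
  {a: True, i: True, c: False, x: False}
  {a: True, i: False, c: False, x: False}
  {i: True, a: False, c: False, x: False}
  {a: False, i: False, c: False, x: False}
  {a: True, x: True, c: True, i: True}
  {a: True, x: True, c: True, i: False}
  {x: True, c: True, i: True, a: False}
  {x: True, c: True, i: False, a: False}
  {x: True, a: True, i: True, c: False}


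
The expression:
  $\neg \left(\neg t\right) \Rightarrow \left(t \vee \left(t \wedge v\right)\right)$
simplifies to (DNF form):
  $\text{True}$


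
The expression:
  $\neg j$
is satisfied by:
  {j: False}


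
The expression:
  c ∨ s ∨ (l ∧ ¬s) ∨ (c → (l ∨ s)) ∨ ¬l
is always true.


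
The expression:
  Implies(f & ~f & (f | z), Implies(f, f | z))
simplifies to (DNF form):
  True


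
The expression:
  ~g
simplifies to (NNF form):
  ~g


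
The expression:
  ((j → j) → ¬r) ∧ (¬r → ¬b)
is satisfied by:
  {r: False, b: False}


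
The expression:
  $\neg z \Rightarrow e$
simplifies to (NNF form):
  $e \vee z$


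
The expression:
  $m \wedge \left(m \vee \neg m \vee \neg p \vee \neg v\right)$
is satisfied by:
  {m: True}


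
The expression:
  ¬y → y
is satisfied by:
  {y: True}


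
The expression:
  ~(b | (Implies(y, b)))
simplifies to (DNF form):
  y & ~b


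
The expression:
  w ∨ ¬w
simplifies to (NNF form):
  True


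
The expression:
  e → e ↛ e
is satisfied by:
  {e: False}


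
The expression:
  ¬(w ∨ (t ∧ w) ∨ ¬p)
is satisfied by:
  {p: True, w: False}


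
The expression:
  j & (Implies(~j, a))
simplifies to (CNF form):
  j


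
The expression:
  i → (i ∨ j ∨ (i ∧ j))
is always true.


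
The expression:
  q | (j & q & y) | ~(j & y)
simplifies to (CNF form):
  q | ~j | ~y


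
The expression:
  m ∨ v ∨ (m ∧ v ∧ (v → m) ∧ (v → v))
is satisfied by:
  {m: True, v: True}
  {m: True, v: False}
  {v: True, m: False}


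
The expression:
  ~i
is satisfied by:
  {i: False}


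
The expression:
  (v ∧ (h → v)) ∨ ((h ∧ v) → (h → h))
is always true.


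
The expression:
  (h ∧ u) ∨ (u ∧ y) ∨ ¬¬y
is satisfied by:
  {y: True, u: True, h: True}
  {y: True, u: True, h: False}
  {y: True, h: True, u: False}
  {y: True, h: False, u: False}
  {u: True, h: True, y: False}


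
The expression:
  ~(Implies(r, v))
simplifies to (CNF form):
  r & ~v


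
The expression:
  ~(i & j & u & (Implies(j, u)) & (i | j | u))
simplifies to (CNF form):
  ~i | ~j | ~u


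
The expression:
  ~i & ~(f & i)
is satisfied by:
  {i: False}


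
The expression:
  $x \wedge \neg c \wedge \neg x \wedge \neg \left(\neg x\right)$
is never true.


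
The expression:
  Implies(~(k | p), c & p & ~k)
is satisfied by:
  {k: True, p: True}
  {k: True, p: False}
  {p: True, k: False}


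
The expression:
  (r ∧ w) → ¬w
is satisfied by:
  {w: False, r: False}
  {r: True, w: False}
  {w: True, r: False}


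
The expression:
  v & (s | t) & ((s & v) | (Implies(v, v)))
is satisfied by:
  {t: True, s: True, v: True}
  {t: True, v: True, s: False}
  {s: True, v: True, t: False}


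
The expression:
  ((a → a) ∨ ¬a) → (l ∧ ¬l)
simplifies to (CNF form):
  False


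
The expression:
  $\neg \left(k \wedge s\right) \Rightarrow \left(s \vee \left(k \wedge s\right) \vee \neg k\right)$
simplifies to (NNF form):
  $s \vee \neg k$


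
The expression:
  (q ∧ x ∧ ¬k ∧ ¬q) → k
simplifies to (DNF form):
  True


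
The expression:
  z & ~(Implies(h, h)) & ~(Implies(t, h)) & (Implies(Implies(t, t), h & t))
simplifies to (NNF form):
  False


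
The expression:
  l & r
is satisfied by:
  {r: True, l: True}


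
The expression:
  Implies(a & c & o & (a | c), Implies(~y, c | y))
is always true.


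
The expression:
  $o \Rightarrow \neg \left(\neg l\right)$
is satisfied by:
  {l: True, o: False}
  {o: False, l: False}
  {o: True, l: True}


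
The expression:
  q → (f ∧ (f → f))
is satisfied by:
  {f: True, q: False}
  {q: False, f: False}
  {q: True, f: True}


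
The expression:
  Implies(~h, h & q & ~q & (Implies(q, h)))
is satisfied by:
  {h: True}


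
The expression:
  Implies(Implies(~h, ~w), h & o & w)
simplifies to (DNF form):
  (o & w) | (w & ~h)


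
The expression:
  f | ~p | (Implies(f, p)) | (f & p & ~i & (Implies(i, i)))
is always true.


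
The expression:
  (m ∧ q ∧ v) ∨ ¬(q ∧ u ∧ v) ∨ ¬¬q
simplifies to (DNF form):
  True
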